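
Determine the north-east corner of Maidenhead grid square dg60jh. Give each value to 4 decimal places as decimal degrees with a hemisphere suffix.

29.6667° S, 107.1667° W

Field D=3, G=6: +3·20° lon, +6·10° lat → SW at lon -120°, lat -30°.
Square 6, 0: +6·2° lon, +0·1° lat → SW at lon -108°, lat -30°.
Subsquare j=9, h=7: +9·0.0833333° lon, +7·0.0416667° lat → SW at lon -107.25°, lat -29.7083°.
Cell spans 0.0833333° lon × 0.0416667° lat. NE corner is SW corner plus one full cell.
latitude 29.6667° S, longitude 107.1667° W.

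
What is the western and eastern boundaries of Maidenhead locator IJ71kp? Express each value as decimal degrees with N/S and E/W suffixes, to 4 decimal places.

Field I=8, J=9: +8·20° lon, +9·10° lat → SW at lon -20°, lat 0°.
Square 7, 1: +7·2° lon, +1·1° lat → SW at lon -6°, lat 1°.
Subsquare k=10, p=15: +10·0.0833333° lon, +15·0.0416667° lat → SW at lon -5.16667°, lat 1.625°.
Cell spans 0.0833333° lon × 0.0416667° lat.
west 5.1667° W, east 5.0833° W.

5.1667° W, 5.0833° W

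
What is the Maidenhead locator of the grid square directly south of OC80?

OB89

Latitude square 0; −1 → -1, wraps to 9, carry into field.
Latitude field C = 2; −1 → 1 = B.
The longitude characters are unchanged.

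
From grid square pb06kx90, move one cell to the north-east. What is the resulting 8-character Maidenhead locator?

Longitude extended square 9; +1 → 10, wraps to 0, carry into subsquare.
Longitude subsquare k = 10; +1 → 11 = l.
Latitude extended square 0; +1 → 1.

PB06lx01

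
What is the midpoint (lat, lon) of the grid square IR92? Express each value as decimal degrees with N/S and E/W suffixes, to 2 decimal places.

82.50° N, 1.00° W

Field I=8, R=17: +8·20° lon, +17·10° lat → SW at lon -20°, lat 80°.
Square 9, 2: +9·2° lon, +2·1° lat → SW at lon -2°, lat 82°.
Cell spans 2° lon × 1° lat. Centre is SW corner plus half of each.
latitude 82.50° N, longitude 1.00° W.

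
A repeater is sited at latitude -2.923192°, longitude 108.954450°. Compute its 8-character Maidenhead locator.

OI47lb48

Offset from 180°W / 90°S: lon 288.95445°, lat 87.07681°.
Field: lon ⌊288.95445/20⌋ = 14 → O; lat ⌊87.07681/10⌋ = 8 → I.
Square: lon ⌊8.95445/2⌋ = 4; lat ⌊7.07681/1⌋ = 7.
Subsquare: lon ⌊0.95445/0.0833333⌋ = 11 → l; lat ⌊0.07681/0.0416667⌋ = 1 → b.
Extended square: lon ⌊0.03778/0.00833333⌋ = 4; lat ⌊0.03514/0.00416667⌋ = 8.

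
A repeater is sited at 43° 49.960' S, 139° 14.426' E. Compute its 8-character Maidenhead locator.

PE96oe80

Shift to the Maidenhead origin (180°W, 90°S): lon 319.24043, lat 46.16733.
Field: 319.24043/20 → 15 → P, 46.16733/10 → 4 → E; chars PE.
Square: 19.24043/2 → 9, 6.16733/1 → 6; chars 96.
Subsquare: 1.24043/0.0833333 → 14 → o, 0.16733/0.0416667 → 4 → e; chars oe.
Extended square: 0.07377/0.00833333 → 8, 0.00067/0.00416667 → 0; chars 80.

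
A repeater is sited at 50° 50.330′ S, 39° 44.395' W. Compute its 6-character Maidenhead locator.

HD09dd

Offset from 180°W / 90°S: lon 140.2601°, lat 39.1612°.
Field: 140.2601/20 → 7 → H, 39.1612/10 → 3 → D; chars HD.
Square: 0.2601/2 → 0, 9.1612/1 → 9; chars 09.
Subsquare: 0.2601/0.0833333 → 3 → d, 0.1612/0.0416667 → 3 → d; chars dd.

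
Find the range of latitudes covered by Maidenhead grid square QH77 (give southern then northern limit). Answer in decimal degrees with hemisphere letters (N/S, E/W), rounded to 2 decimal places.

Field Q=16, H=7: +16·20° lon, +7·10° lat → SW at lon 140°, lat -20°.
Square 7, 7: +7·2° lon, +7·1° lat → SW at lon 154°, lat -13°.
Cell spans 2° lon × 1° lat.
south 13.00° S, north 12.00° S.

13.00° S, 12.00° S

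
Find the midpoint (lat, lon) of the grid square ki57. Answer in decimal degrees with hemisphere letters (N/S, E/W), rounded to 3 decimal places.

2.500° S, 31.000° E

Field K=10, I=8: +10·20° lon, +8·10° lat → SW at lon 20°, lat -10°.
Square 5, 7: +5·2° lon, +7·1° lat → SW at lon 30°, lat -3°.
Cell spans 2° lon × 1° lat. Centre is SW corner plus half of each.
latitude 2.500° S, longitude 31.000° E.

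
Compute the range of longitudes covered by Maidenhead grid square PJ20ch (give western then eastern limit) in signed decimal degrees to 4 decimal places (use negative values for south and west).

Field P=15, J=9: +15·20° lon, +9·10° lat → SW at lon 120°, lat 0°.
Square 2, 0: +2·2° lon, +0·1° lat → SW at lon 124°, lat 0°.
Subsquare c=2, h=7: +2·0.0833333° lon, +7·0.0416667° lat → SW at lon 124.167°, lat 0.291667°.
Cell spans 0.0833333° lon × 0.0416667° lat.
west 124.1667, east 124.2500.

124.1667, 124.2500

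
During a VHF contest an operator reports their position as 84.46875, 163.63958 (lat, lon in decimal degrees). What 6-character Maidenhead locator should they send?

RR14tl

Offset from 180°W / 90°S: lon 343.6396°, lat 174.4688°.
Field: lon ⌊343.6396/20⌋ = 17 → R; lat ⌊174.4688/10⌋ = 17 → R.
Square: lon ⌊3.6396/2⌋ = 1; lat ⌊4.4688/1⌋ = 4.
Subsquare: lon ⌊1.6396/0.0833333⌋ = 19 → t; lat ⌊0.4688/0.0416667⌋ = 11 → l.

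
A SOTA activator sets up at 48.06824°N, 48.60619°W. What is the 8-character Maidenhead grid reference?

Shift to the Maidenhead origin (180°W, 90°S): lon 131.39381, lat 138.06824.
Field: lon ⌊131.39381/20⌋ = 6 → G; lat ⌊138.06824/10⌋ = 13 → N.
Square: lon ⌊11.39381/2⌋ = 5; lat ⌊8.06824/1⌋ = 8.
Subsquare: lon ⌊1.39381/0.0833333⌋ = 16 → q; lat ⌊0.06824/0.0416667⌋ = 1 → b.
Extended square: lon ⌊0.06048/0.00833333⌋ = 7; lat ⌊0.02657/0.00416667⌋ = 6.

GN58qb76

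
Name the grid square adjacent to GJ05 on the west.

Longitude square 0; −1 → -1, wraps to 9, carry into field.
Longitude field G = 6; −1 → 5 = F.
The latitude characters are unchanged.

FJ95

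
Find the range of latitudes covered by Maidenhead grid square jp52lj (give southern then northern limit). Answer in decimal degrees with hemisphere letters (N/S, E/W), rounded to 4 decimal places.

62.3750° N, 62.4167° N

Field J=9, P=15: +9·20° lon, +15·10° lat → SW at lon 0°, lat 60°.
Square 5, 2: +5·2° lon, +2·1° lat → SW at lon 10°, lat 62°.
Subsquare l=11, j=9: +11·0.0833333° lon, +9·0.0416667° lat → SW at lon 10.9167°, lat 62.375°.
Cell spans 0.0833333° lon × 0.0416667° lat.
south 62.3750° N, north 62.4167° N.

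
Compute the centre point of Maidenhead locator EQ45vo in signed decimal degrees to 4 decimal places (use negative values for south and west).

75.6042, -90.2083

Field E=4, Q=16: +4·20° lon, +16·10° lat → SW at lon -100°, lat 70°.
Square 4, 5: +4·2° lon, +5·1° lat → SW at lon -92°, lat 75°.
Subsquare v=21, o=14: +21·0.0833333° lon, +14·0.0416667° lat → SW at lon -90.25°, lat 75.5833°.
Cell spans 0.0833333° lon × 0.0416667° lat. Centre is SW corner plus half of each.
latitude 75.6042, longitude -90.2083.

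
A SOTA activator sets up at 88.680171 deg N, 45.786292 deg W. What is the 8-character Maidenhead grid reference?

GR78cq53

Shift to the Maidenhead origin (180°W, 90°S): lon 134.21371, lat 178.68017.
Field (20°×10°, letters A–R): lon ⌊134.21371/20⌋ = 6 → G; lat ⌊178.68017/10⌋ = 17 → R.
Square (2°×1°, digits 0–9): lon ⌊14.21371/2⌋ = 7; lat ⌊8.68017/1⌋ = 8.
Subsquare (5′×2.5′, letters a–x): lon ⌊0.21371/0.0833333⌋ = 2 → c; lat ⌊0.68017/0.0416667⌋ = 16 → q.
Extended square (30″×15″, digits 0–9): lon ⌊0.04704/0.00833333⌋ = 5; lat ⌊0.01350/0.00416667⌋ = 3.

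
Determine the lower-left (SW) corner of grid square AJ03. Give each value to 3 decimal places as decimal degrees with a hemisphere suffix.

3.000° N, 180.000° W

Field A=0, J=9: +0·20° lon, +9·10° lat → SW at lon -180°, lat 0°.
Square 0, 3: +0·2° lon, +3·1° lat → SW at lon -180°, lat 3°.
latitude 3.000° N, longitude 180.000° W.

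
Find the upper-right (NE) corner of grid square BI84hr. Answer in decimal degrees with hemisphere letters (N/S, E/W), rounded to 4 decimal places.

5.2500° S, 143.3333° W

Field B=1, I=8: +1·20° lon, +8·10° lat → SW at lon -160°, lat -10°.
Square 8, 4: +8·2° lon, +4·1° lat → SW at lon -144°, lat -6°.
Subsquare h=7, r=17: +7·0.0833333° lon, +17·0.0416667° lat → SW at lon -143.417°, lat -5.29167°.
Cell spans 0.0833333° lon × 0.0416667° lat. NE corner is SW corner plus one full cell.
latitude 5.2500° S, longitude 143.3333° W.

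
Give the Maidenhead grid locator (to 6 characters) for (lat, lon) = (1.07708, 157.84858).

QJ81wb

Add 180° to longitude and 90° to latitude: 337.8486, 91.0771.
Field: 337.8486/20 → 16 → Q, 91.0771/10 → 9 → J; chars QJ.
Square: 17.8486/2 → 8, 1.0771/1 → 1; chars 81.
Subsquare: 1.8486/0.0833333 → 22 → w, 0.0771/0.0416667 → 1 → b; chars wb.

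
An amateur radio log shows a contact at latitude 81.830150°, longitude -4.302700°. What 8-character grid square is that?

IR71ut39

Offset from 180°W / 90°S: lon 175.69730°, lat 171.83015°.
Field: lon ⌊175.69730/20⌋ = 8 → I; lat ⌊171.83015/10⌋ = 17 → R.
Square: lon ⌊15.69730/2⌋ = 7; lat ⌊1.83015/1⌋ = 1.
Subsquare: lon ⌊1.69730/0.0833333⌋ = 20 → u; lat ⌊0.83015/0.0416667⌋ = 19 → t.
Extended square: lon ⌊0.03063/0.00833333⌋ = 3; lat ⌊0.03848/0.00416667⌋ = 9.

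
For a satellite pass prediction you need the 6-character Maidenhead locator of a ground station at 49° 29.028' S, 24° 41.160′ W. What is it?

HE70pm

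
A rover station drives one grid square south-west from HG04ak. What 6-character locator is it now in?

Longitude subsquare a = 0; −1 → -1, wraps to 23 = x, carry into square.
Longitude square 0; −1 → -1, wraps to 9, carry into field.
Longitude field H = 7; −1 → 6 = G.
Latitude subsquare k = 10; −1 → 9 = j.

GG94xj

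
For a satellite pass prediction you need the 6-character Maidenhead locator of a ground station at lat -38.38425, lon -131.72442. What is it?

CF41do

Shift to the Maidenhead origin (180°W, 90°S): lon 48.2756, lat 51.6157.
Field (20°×10°, letters A–R): lon ⌊48.2756/20⌋ = 2 → C; lat ⌊51.6157/10⌋ = 5 → F.
Square (2°×1°, digits 0–9): lon ⌊8.2756/2⌋ = 4; lat ⌊1.6157/1⌋ = 1.
Subsquare (5′×2.5′, letters a–x): lon ⌊0.2756/0.0833333⌋ = 3 → d; lat ⌊0.6157/0.0416667⌋ = 14 → o.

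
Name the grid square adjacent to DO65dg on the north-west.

DO65ch

Longitude subsquare d = 3; −1 → 2 = c.
Latitude subsquare g = 6; +1 → 7 = h.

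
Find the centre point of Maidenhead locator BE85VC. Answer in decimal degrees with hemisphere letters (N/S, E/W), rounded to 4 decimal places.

44.8958° S, 142.2083° W

Field B=1, E=4: +1·20° lon, +4·10° lat → SW at lon -160°, lat -50°.
Square 8, 5: +8·2° lon, +5·1° lat → SW at lon -144°, lat -45°.
Subsquare v=21, c=2: +21·0.0833333° lon, +2·0.0416667° lat → SW at lon -142.25°, lat -44.9167°.
Cell spans 0.0833333° lon × 0.0416667° lat. Centre is SW corner plus half of each.
latitude 44.8958° S, longitude 142.2083° W.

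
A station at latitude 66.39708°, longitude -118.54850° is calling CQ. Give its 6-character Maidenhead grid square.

DP06rj

Shift to the Maidenhead origin (180°W, 90°S): lon 61.4515, lat 156.3971.
Field: 61.4515/20 → 3 → D, 156.3971/10 → 15 → P; chars DP.
Square: 1.4515/2 → 0, 6.3971/1 → 6; chars 06.
Subsquare: 1.4515/0.0833333 → 17 → r, 0.3971/0.0416667 → 9 → j; chars rj.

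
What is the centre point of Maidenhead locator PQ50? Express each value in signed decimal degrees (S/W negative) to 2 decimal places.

Field P=15, Q=16: +15·20° lon, +16·10° lat → SW at lon 120°, lat 70°.
Square 5, 0: +5·2° lon, +0·1° lat → SW at lon 130°, lat 70°.
Cell spans 2° lon × 1° lat. Centre is SW corner plus half of each.
latitude 70.50, longitude 131.00.

70.50, 131.00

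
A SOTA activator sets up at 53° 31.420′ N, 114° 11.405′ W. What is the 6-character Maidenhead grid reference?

DO23vm

Add 180° to longitude and 90° to latitude: 65.8099, 143.5237.
Field: lon ⌊65.8099/20⌋ = 3 → D; lat ⌊143.5237/10⌋ = 14 → O.
Square: lon ⌊5.8099/2⌋ = 2; lat ⌊3.5237/1⌋ = 3.
Subsquare: lon ⌊1.8099/0.0833333⌋ = 21 → v; lat ⌊0.5237/0.0416667⌋ = 12 → m.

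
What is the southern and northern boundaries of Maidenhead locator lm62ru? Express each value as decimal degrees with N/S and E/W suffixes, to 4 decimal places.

32.8333° N, 32.8750° N

Field L=11, M=12: +11·20° lon, +12·10° lat → SW at lon 40°, lat 30°.
Square 6, 2: +6·2° lon, +2·1° lat → SW at lon 52°, lat 32°.
Subsquare r=17, u=20: +17·0.0833333° lon, +20·0.0416667° lat → SW at lon 53.4167°, lat 32.8333°.
Cell spans 0.0833333° lon × 0.0416667° lat.
south 32.8333° N, north 32.8750° N.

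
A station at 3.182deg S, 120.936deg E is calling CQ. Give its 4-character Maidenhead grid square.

PI06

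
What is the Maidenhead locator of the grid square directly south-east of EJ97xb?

FJ07aa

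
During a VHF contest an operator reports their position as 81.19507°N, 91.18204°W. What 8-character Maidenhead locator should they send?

Offset from 180°W / 90°S: lon 88.81796°, lat 171.19507°.
Field: 88.81796/20 → 4 → E, 171.19507/10 → 17 → R; chars ER.
Square: 8.81796/2 → 4, 1.19507/1 → 1; chars 41.
Subsquare: 0.81796/0.0833333 → 9 → j, 0.19507/0.0416667 → 4 → e; chars je.
Extended square: 0.06796/0.00833333 → 8, 0.02840/0.00416667 → 6; chars 86.

ER41je86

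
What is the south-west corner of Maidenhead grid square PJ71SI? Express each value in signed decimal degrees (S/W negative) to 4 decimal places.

Field P=15, J=9: +15·20° lon, +9·10° lat → SW at lon 120°, lat 0°.
Square 7, 1: +7·2° lon, +1·1° lat → SW at lon 134°, lat 1°.
Subsquare s=18, i=8: +18·0.0833333° lon, +8·0.0416667° lat → SW at lon 135.5°, lat 1.33333°.
latitude 1.3333, longitude 135.5000.

1.3333, 135.5000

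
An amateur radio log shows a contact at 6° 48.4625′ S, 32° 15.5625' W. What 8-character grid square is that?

HI33ue86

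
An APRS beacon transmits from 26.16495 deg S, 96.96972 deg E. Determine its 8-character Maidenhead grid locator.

Offset from 180°W / 90°S: lon 276.96972°, lat 63.83505°.
Field: 276.96972/20 → 13 → N, 63.83505/10 → 6 → G; chars NG.
Square: 16.96972/2 → 8, 3.83505/1 → 3; chars 83.
Subsquare: 0.96972/0.0833333 → 11 → l, 0.83505/0.0416667 → 20 → u; chars lu.
Extended square: 0.05305/0.00833333 → 6, 0.00172/0.00416667 → 0; chars 60.

NG83lu60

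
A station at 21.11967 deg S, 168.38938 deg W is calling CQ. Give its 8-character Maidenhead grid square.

Add 180° to longitude and 90° to latitude: 11.61062, 68.88033.
Field: 11.61062/20 → 0 → A, 68.88033/10 → 6 → G; chars AG.
Square: 11.61062/2 → 5, 8.88033/1 → 8; chars 58.
Subsquare: 1.61062/0.0833333 → 19 → t, 0.88033/0.0416667 → 21 → v; chars tv.
Extended square: 0.02729/0.00833333 → 3, 0.00533/0.00416667 → 1; chars 31.

AG58tv31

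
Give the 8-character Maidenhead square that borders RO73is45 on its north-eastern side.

RO73is56

Longitude extended square 4; +1 → 5.
Latitude extended square 5; +1 → 6.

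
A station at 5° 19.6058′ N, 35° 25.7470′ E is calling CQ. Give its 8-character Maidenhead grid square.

KJ75rh18

Offset from 180°W / 90°S: lon 215.42912°, lat 95.32676°.
Field (20°×10°, letters A–R): lon ⌊215.42912/20⌋ = 10 → K; lat ⌊95.32676/10⌋ = 9 → J.
Square (2°×1°, digits 0–9): lon ⌊15.42912/2⌋ = 7; lat ⌊5.32676/1⌋ = 5.
Subsquare (5′×2.5′, letters a–x): lon ⌊1.42912/0.0833333⌋ = 17 → r; lat ⌊0.32676/0.0416667⌋ = 7 → h.
Extended square (30″×15″, digits 0–9): lon ⌊0.01245/0.00833333⌋ = 1; lat ⌊0.03510/0.00416667⌋ = 8.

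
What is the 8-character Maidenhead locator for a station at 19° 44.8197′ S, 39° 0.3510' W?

HH00lg90

Shift to the Maidenhead origin (180°W, 90°S): lon 140.99415, lat 70.25301.
Field (20°×10°, letters A–R): lon ⌊140.99415/20⌋ = 7 → H; lat ⌊70.25301/10⌋ = 7 → H.
Square (2°×1°, digits 0–9): lon ⌊0.99415/2⌋ = 0; lat ⌊0.25301/1⌋ = 0.
Subsquare (5′×2.5′, letters a–x): lon ⌊0.99415/0.0833333⌋ = 11 → l; lat ⌊0.25301/0.0416667⌋ = 6 → g.
Extended square (30″×15″, digits 0–9): lon ⌊0.07748/0.00833333⌋ = 9; lat ⌊0.00301/0.00416667⌋ = 0.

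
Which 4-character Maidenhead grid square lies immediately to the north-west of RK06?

Longitude square 0; −1 → -1, wraps to 9, carry into field.
Longitude field R = 17; −1 → 16 = Q.
Latitude square 6; +1 → 7.

QK97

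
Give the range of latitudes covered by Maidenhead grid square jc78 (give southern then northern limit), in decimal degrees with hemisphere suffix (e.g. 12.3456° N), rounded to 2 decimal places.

Field J=9, C=2: +9·20° lon, +2·10° lat → SW at lon 0°, lat -70°.
Square 7, 8: +7·2° lon, +8·1° lat → SW at lon 14°, lat -62°.
Cell spans 2° lon × 1° lat.
south 62.00° S, north 61.00° S.

62.00° S, 61.00° S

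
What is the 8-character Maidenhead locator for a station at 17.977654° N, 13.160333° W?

IK37kx04

Offset from 180°W / 90°S: lon 166.83967°, lat 107.97765°.
Field: lon ⌊166.83967/20⌋ = 8 → I; lat ⌊107.97765/10⌋ = 10 → K.
Square: lon ⌊6.83967/2⌋ = 3; lat ⌊7.97765/1⌋ = 7.
Subsquare: lon ⌊0.83967/0.0833333⌋ = 10 → k; lat ⌊0.97765/0.0416667⌋ = 23 → x.
Extended square: lon ⌊0.00633/0.00833333⌋ = 0; lat ⌊0.01932/0.00416667⌋ = 4.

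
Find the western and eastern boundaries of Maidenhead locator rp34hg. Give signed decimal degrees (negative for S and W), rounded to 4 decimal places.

166.5833, 166.6667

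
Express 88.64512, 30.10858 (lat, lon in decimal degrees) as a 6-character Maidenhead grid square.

Add 180° to longitude and 90° to latitude: 210.1086, 178.6451.
Field (20°×10°, letters A–R): 210.1086/20 → 10 → K, 178.6451/10 → 17 → R; chars KR.
Square (2°×1°, digits 0–9): 10.1086/2 → 5, 8.6451/1 → 8; chars 58.
Subsquare (5′×2.5′, letters a–x): 0.1086/0.0833333 → 1 → b, 0.6451/0.0416667 → 15 → p; chars bp.

KR58bp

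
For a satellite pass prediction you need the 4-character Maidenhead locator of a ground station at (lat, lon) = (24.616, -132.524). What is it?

CL34

Shift to the Maidenhead origin (180°W, 90°S): lon 47.48, lat 114.62.
Field: 47.48/20 → 2 → C, 114.62/10 → 11 → L; chars CL.
Square: 7.48/2 → 3, 4.62/1 → 4; chars 34.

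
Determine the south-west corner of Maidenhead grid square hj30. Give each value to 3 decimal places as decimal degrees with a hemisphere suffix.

0.000° N, 34.000° W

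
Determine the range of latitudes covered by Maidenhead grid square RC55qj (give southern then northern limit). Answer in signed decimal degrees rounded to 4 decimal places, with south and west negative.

-64.6250, -64.5833

Field R=17, C=2: +17·20° lon, +2·10° lat → SW at lon 160°, lat -70°.
Square 5, 5: +5·2° lon, +5·1° lat → SW at lon 170°, lat -65°.
Subsquare q=16, j=9: +16·0.0833333° lon, +9·0.0416667° lat → SW at lon 171.333°, lat -64.625°.
Cell spans 0.0833333° lon × 0.0416667° lat.
south -64.6250, north -64.5833.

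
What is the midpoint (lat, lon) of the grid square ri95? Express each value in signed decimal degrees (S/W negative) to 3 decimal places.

-4.500, 179.000

Field R=17, I=8: +17·20° lon, +8·10° lat → SW at lon 160°, lat -10°.
Square 9, 5: +9·2° lon, +5·1° lat → SW at lon 178°, lat -5°.
Cell spans 2° lon × 1° lat. Centre is SW corner plus half of each.
latitude -4.500, longitude 179.000.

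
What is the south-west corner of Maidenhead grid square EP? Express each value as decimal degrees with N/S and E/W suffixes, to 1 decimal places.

60.0° N, 100.0° W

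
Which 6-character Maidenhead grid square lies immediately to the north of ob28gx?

Latitude subsquare x = 23; +1 → 24, wraps to 0 = a, carry into square.
Latitude square 8; +1 → 9.
The longitude characters are unchanged.

OB29ga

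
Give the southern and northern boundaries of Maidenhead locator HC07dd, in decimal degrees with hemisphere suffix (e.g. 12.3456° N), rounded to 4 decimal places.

Field H=7, C=2: +7·20° lon, +2·10° lat → SW at lon -40°, lat -70°.
Square 0, 7: +0·2° lon, +7·1° lat → SW at lon -40°, lat -63°.
Subsquare d=3, d=3: +3·0.0833333° lon, +3·0.0416667° lat → SW at lon -39.75°, lat -62.875°.
Cell spans 0.0833333° lon × 0.0416667° lat.
south 62.8750° S, north 62.8333° S.

62.8750° S, 62.8333° S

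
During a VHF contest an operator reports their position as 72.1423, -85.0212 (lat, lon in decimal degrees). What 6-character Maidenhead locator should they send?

EQ72ld

Shift to the Maidenhead origin (180°W, 90°S): lon 94.9788, lat 162.1423.
Field (20°×10°, letters A–R): 94.9788/20 → 4 → E, 162.1423/10 → 16 → Q; chars EQ.
Square (2°×1°, digits 0–9): 14.9788/2 → 7, 2.1423/1 → 2; chars 72.
Subsquare (5′×2.5′, letters a–x): 0.9788/0.0833333 → 11 → l, 0.1423/0.0416667 → 3 → d; chars ld.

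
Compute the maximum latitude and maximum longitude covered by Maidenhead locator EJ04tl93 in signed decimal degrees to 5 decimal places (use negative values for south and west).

4.47500, -98.33333

Field E=4, J=9: +4·20° lon, +9·10° lat → SW at lon -100°, lat 0°.
Square 0, 4: +0·2° lon, +4·1° lat → SW at lon -100°, lat 4°.
Subsquare t=19, l=11: +19·0.0833333° lon, +11·0.0416667° lat → SW at lon -98.4167°, lat 4.45833°.
Extended square 9, 3: +9·0.00833333° lon, +3·0.00416667° lat → SW at lon -98.3417°, lat 4.47083°.
Cell spans 0.00833333° lon × 0.00416667° lat. NE corner is SW corner plus one full cell.
latitude 4.47500, longitude -98.33333.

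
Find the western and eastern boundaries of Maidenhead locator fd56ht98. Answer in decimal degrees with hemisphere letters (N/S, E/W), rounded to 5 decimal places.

Field F=5, D=3: +5·20° lon, +3·10° lat → SW at lon -80°, lat -60°.
Square 5, 6: +5·2° lon, +6·1° lat → SW at lon -70°, lat -54°.
Subsquare h=7, t=19: +7·0.0833333° lon, +19·0.0416667° lat → SW at lon -69.4167°, lat -53.2083°.
Extended square 9, 8: +9·0.00833333° lon, +8·0.00416667° lat → SW at lon -69.3417°, lat -53.175°.
Cell spans 0.00833333° lon × 0.00416667° lat.
west 69.34167° W, east 69.33333° W.

69.34167° W, 69.33333° W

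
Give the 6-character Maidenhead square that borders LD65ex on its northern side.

LD66ea

Latitude subsquare x = 23; +1 → 24, wraps to 0 = a, carry into square.
Latitude square 5; +1 → 6.
The longitude characters are unchanged.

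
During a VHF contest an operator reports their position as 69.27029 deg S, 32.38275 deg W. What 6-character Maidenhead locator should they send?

HC30tr

Offset from 180°W / 90°S: lon 147.6173°, lat 20.7297°.
Field: lon ⌊147.6173/20⌋ = 7 → H; lat ⌊20.7297/10⌋ = 2 → C.
Square: lon ⌊7.6173/2⌋ = 3; lat ⌊0.7297/1⌋ = 0.
Subsquare: lon ⌊1.6173/0.0833333⌋ = 19 → t; lat ⌊0.7297/0.0416667⌋ = 17 → r.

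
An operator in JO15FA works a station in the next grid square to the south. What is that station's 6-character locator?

Latitude subsquare a = 0; −1 → -1, wraps to 23 = x, carry into square.
Latitude square 5; −1 → 4.
The longitude characters are unchanged.

JO14fx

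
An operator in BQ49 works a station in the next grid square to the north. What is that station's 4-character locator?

Latitude square 9; +1 → 10, wraps to 0, carry into field.
Latitude field Q = 16; +1 → 17 = R.
The longitude characters are unchanged.

BR40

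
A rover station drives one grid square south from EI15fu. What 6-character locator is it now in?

Latitude subsquare u = 20; −1 → 19 = t.
The longitude characters are unchanged.

EI15ft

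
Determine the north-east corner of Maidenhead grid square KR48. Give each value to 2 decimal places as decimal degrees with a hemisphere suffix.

89.00° N, 30.00° E

Field K=10, R=17: +10·20° lon, +17·10° lat → SW at lon 20°, lat 80°.
Square 4, 8: +4·2° lon, +8·1° lat → SW at lon 28°, lat 88°.
Cell spans 2° lon × 1° lat. NE corner is SW corner plus one full cell.
latitude 89.00° N, longitude 30.00° E.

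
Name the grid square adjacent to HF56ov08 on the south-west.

Longitude extended square 0; −1 → -1, wraps to 9, carry into subsquare.
Longitude subsquare o = 14; −1 → 13 = n.
Latitude extended square 8; −1 → 7.

HF56nv97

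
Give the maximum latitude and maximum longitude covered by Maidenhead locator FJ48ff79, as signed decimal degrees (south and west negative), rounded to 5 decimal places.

8.25000, -71.51667

Field F=5, J=9: +5·20° lon, +9·10° lat → SW at lon -80°, lat 0°.
Square 4, 8: +4·2° lon, +8·1° lat → SW at lon -72°, lat 8°.
Subsquare f=5, f=5: +5·0.0833333° lon, +5·0.0416667° lat → SW at lon -71.5833°, lat 8.20833°.
Extended square 7, 9: +7·0.00833333° lon, +9·0.00416667° lat → SW at lon -71.525°, lat 8.24583°.
Cell spans 0.00833333° lon × 0.00416667° lat. NE corner is SW corner plus one full cell.
latitude 8.25000, longitude -71.51667.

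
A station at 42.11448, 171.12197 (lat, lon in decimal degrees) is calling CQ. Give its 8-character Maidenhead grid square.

Add 180° to longitude and 90° to latitude: 351.12197, 132.11448.
Field: 351.12197/20 → 17 → R, 132.11448/10 → 13 → N; chars RN.
Square: 11.12197/2 → 5, 2.11448/1 → 2; chars 52.
Subsquare: 1.12197/0.0833333 → 13 → n, 0.11448/0.0416667 → 2 → c; chars nc.
Extended square: 0.03864/0.00833333 → 4, 0.03115/0.00416667 → 7; chars 47.

RN52nc47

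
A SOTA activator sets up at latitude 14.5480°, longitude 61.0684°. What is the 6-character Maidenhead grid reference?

Add 180° to longitude and 90° to latitude: 241.0684, 104.5480.
Field: lon ⌊241.0684/20⌋ = 12 → M; lat ⌊104.5480/10⌋ = 10 → K.
Square: lon ⌊1.0684/2⌋ = 0; lat ⌊4.5480/1⌋ = 4.
Subsquare: lon ⌊1.0684/0.0833333⌋ = 12 → m; lat ⌊0.5480/0.0416667⌋ = 13 → n.

MK04mn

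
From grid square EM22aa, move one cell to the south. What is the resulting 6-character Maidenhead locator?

EM21ax

Latitude subsquare a = 0; −1 → -1, wraps to 23 = x, carry into square.
Latitude square 2; −1 → 1.
The longitude characters are unchanged.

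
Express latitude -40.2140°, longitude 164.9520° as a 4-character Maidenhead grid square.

RE29

Add 180° to longitude and 90° to latitude: 344.95, 49.79.
Field: lon ⌊344.95/20⌋ = 17 → R; lat ⌊49.79/10⌋ = 4 → E.
Square: lon ⌊4.95/2⌋ = 2; lat ⌊9.79/1⌋ = 9.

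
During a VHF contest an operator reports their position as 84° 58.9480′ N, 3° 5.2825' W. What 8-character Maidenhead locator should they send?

IR84kx95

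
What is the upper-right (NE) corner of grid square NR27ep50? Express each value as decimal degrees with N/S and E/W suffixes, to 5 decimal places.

87.62917° N, 84.38333° E

Field N=13, R=17: +13·20° lon, +17·10° lat → SW at lon 80°, lat 80°.
Square 2, 7: +2·2° lon, +7·1° lat → SW at lon 84°, lat 87°.
Subsquare e=4, p=15: +4·0.0833333° lon, +15·0.0416667° lat → SW at lon 84.3333°, lat 87.625°.
Extended square 5, 0: +5·0.00833333° lon, +0·0.00416667° lat → SW at lon 84.375°, lat 87.625°.
Cell spans 0.00833333° lon × 0.00416667° lat. NE corner is SW corner plus one full cell.
latitude 87.62917° N, longitude 84.38333° E.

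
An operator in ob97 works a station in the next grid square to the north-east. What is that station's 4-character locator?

PB08

Longitude square 9; +1 → 10, wraps to 0, carry into field.
Longitude field O = 14; +1 → 15 = P.
Latitude square 7; +1 → 8.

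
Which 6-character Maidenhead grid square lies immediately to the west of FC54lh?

FC54kh

Longitude subsquare l = 11; −1 → 10 = k.
The latitude characters are unchanged.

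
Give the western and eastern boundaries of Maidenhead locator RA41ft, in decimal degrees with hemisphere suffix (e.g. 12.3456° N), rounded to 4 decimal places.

168.4167° E, 168.5000° E

Field R=17, A=0: +17·20° lon, +0·10° lat → SW at lon 160°, lat -90°.
Square 4, 1: +4·2° lon, +1·1° lat → SW at lon 168°, lat -89°.
Subsquare f=5, t=19: +5·0.0833333° lon, +19·0.0416667° lat → SW at lon 168.417°, lat -88.2083°.
Cell spans 0.0833333° lon × 0.0416667° lat.
west 168.4167° E, east 168.5000° E.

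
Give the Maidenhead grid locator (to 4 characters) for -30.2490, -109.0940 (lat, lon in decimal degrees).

Shift to the Maidenhead origin (180°W, 90°S): lon 70.91, lat 59.75.
Field: 70.91/20 → 3 → D, 59.75/10 → 5 → F; chars DF.
Square: 10.91/2 → 5, 9.75/1 → 9; chars 59.

DF59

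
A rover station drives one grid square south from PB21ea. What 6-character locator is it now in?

PB20ex

Latitude subsquare a = 0; −1 → -1, wraps to 23 = x, carry into square.
Latitude square 1; −1 → 0.
The longitude characters are unchanged.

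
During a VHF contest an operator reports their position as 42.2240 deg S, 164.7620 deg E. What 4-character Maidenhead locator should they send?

Shift to the Maidenhead origin (180°W, 90°S): lon 344.76, lat 47.78.
Field: lon ⌊344.76/20⌋ = 17 → R; lat ⌊47.78/10⌋ = 4 → E.
Square: lon ⌊4.76/2⌋ = 2; lat ⌊7.78/1⌋ = 7.

RE27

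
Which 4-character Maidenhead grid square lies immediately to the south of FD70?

FC79

Latitude square 0; −1 → -1, wraps to 9, carry into field.
Latitude field D = 3; −1 → 2 = C.
The longitude characters are unchanged.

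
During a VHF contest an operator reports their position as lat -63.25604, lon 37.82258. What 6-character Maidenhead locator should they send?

KC86vr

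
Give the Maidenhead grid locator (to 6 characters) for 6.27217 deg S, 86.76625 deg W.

EI63or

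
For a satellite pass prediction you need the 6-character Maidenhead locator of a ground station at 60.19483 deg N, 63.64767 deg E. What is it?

MP10te

Add 180° to longitude and 90° to latitude: 243.6477, 150.1948.
Field: 243.6477/20 → 12 → M, 150.1948/10 → 15 → P; chars MP.
Square: 3.6477/2 → 1, 0.1948/1 → 0; chars 10.
Subsquare: 1.6477/0.0833333 → 19 → t, 0.1948/0.0416667 → 4 → e; chars te.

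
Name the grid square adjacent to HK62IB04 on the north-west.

HK62hb95

Longitude extended square 0; −1 → -1, wraps to 9, carry into subsquare.
Longitude subsquare i = 8; −1 → 7 = h.
Latitude extended square 4; +1 → 5.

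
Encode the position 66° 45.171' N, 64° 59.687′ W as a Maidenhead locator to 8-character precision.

FP76ms00

Offset from 180°W / 90°S: lon 115.00522°, lat 156.75285°.
Field: 115.00522/20 → 5 → F, 156.75285/10 → 15 → P; chars FP.
Square: 15.00522/2 → 7, 6.75285/1 → 6; chars 76.
Subsquare: 1.00522/0.0833333 → 12 → m, 0.75285/0.0416667 → 18 → s; chars ms.
Extended square: 0.00522/0.00833333 → 0, 0.00285/0.00416667 → 0; chars 00.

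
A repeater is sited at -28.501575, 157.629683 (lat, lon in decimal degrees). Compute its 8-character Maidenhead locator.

QG81tl59

Add 180° to longitude and 90° to latitude: 337.62968, 61.49842.
Field: 337.62968/20 → 16 → Q, 61.49842/10 → 6 → G; chars QG.
Square: 17.62968/2 → 8, 1.49842/1 → 1; chars 81.
Subsquare: 1.62968/0.0833333 → 19 → t, 0.49842/0.0416667 → 11 → l; chars tl.
Extended square: 0.04635/0.00833333 → 5, 0.04009/0.00416667 → 9; chars 59.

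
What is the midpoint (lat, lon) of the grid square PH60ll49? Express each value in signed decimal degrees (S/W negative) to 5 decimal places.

-19.50208, 132.95417

Field P=15, H=7: +15·20° lon, +7·10° lat → SW at lon 120°, lat -20°.
Square 6, 0: +6·2° lon, +0·1° lat → SW at lon 132°, lat -20°.
Subsquare l=11, l=11: +11·0.0833333° lon, +11·0.0416667° lat → SW at lon 132.917°, lat -19.5417°.
Extended square 4, 9: +4·0.00833333° lon, +9·0.00416667° lat → SW at lon 132.95°, lat -19.5042°.
Cell spans 0.00833333° lon × 0.00416667° lat. Centre is SW corner plus half of each.
latitude -19.50208, longitude 132.95417.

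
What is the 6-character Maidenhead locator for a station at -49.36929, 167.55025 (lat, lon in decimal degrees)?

RE30sp

Offset from 180°W / 90°S: lon 347.5503°, lat 40.6307°.
Field: lon ⌊347.5503/20⌋ = 17 → R; lat ⌊40.6307/10⌋ = 4 → E.
Square: lon ⌊7.5503/2⌋ = 3; lat ⌊0.6307/1⌋ = 0.
Subsquare: lon ⌊1.5503/0.0833333⌋ = 18 → s; lat ⌊0.6307/0.0416667⌋ = 15 → p.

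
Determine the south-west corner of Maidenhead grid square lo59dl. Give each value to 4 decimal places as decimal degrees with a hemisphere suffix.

59.4583° N, 50.2500° E

Field L=11, O=14: +11·20° lon, +14·10° lat → SW at lon 40°, lat 50°.
Square 5, 9: +5·2° lon, +9·1° lat → SW at lon 50°, lat 59°.
Subsquare d=3, l=11: +3·0.0833333° lon, +11·0.0416667° lat → SW at lon 50.25°, lat 59.4583°.
latitude 59.4583° N, longitude 50.2500° E.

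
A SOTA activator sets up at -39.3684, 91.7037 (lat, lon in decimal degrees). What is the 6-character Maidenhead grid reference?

NF50up

Shift to the Maidenhead origin (180°W, 90°S): lon 271.7037, lat 50.6316.
Field: 271.7037/20 → 13 → N, 50.6316/10 → 5 → F; chars NF.
Square: 11.7037/2 → 5, 0.6316/1 → 0; chars 50.
Subsquare: 1.7037/0.0833333 → 20 → u, 0.6316/0.0416667 → 15 → p; chars up.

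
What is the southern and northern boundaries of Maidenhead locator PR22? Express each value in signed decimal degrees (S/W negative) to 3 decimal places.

Field P=15, R=17: +15·20° lon, +17·10° lat → SW at lon 120°, lat 80°.
Square 2, 2: +2·2° lon, +2·1° lat → SW at lon 124°, lat 82°.
Cell spans 2° lon × 1° lat.
south 82.000, north 83.000.

82.000, 83.000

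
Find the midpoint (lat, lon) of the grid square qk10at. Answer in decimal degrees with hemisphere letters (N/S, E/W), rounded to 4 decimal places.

10.8125° N, 142.0417° E

Field Q=16, K=10: +16·20° lon, +10·10° lat → SW at lon 140°, lat 10°.
Square 1, 0: +1·2° lon, +0·1° lat → SW at lon 142°, lat 10°.
Subsquare a=0, t=19: +0·0.0833333° lon, +19·0.0416667° lat → SW at lon 142°, lat 10.7917°.
Cell spans 0.0833333° lon × 0.0416667° lat. Centre is SW corner plus half of each.
latitude 10.8125° N, longitude 142.0417° E.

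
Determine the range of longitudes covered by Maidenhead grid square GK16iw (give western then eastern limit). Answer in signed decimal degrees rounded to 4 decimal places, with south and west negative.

-57.3333, -57.2500

Field G=6, K=10: +6·20° lon, +10·10° lat → SW at lon -60°, lat 10°.
Square 1, 6: +1·2° lon, +6·1° lat → SW at lon -58°, lat 16°.
Subsquare i=8, w=22: +8·0.0833333° lon, +22·0.0416667° lat → SW at lon -57.3333°, lat 16.9167°.
Cell spans 0.0833333° lon × 0.0416667° lat.
west -57.3333, east -57.2500.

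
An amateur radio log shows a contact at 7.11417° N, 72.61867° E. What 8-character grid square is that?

Add 180° to longitude and 90° to latitude: 252.61867, 97.11417.
Field: 252.61867/20 → 12 → M, 97.11417/10 → 9 → J; chars MJ.
Square: 12.61867/2 → 6, 7.11417/1 → 7; chars 67.
Subsquare: 0.61867/0.0833333 → 7 → h, 0.11417/0.0416667 → 2 → c; chars hc.
Extended square: 0.03534/0.00833333 → 4, 0.03084/0.00416667 → 7; chars 47.

MJ67hc47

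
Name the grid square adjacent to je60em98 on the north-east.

Longitude extended square 9; +1 → 10, wraps to 0, carry into subsquare.
Longitude subsquare e = 4; +1 → 5 = f.
Latitude extended square 8; +1 → 9.

JE60fm09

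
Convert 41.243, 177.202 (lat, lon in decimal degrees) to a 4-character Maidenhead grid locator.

Offset from 180°W / 90°S: lon 357.20°, lat 131.24°.
Field (20°×10°, letters A–R): 357.20/20 → 17 → R, 131.24/10 → 13 → N; chars RN.
Square (2°×1°, digits 0–9): 17.20/2 → 8, 1.24/1 → 1; chars 81.

RN81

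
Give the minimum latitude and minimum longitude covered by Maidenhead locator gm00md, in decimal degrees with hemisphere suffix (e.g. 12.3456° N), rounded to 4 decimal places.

30.1250° N, 59.0000° W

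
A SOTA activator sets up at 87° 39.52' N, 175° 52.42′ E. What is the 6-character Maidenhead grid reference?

Shift to the Maidenhead origin (180°W, 90°S): lon 355.8737, lat 177.6587.
Field: lon ⌊355.8737/20⌋ = 17 → R; lat ⌊177.6587/10⌋ = 17 → R.
Square: lon ⌊15.8737/2⌋ = 7; lat ⌊7.6587/1⌋ = 7.
Subsquare: lon ⌊1.8737/0.0833333⌋ = 22 → w; lat ⌊0.6587/0.0416667⌋ = 15 → p.

RR77wp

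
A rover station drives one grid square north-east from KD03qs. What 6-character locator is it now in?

Longitude subsquare q = 16; +1 → 17 = r.
Latitude subsquare s = 18; +1 → 19 = t.

KD03rt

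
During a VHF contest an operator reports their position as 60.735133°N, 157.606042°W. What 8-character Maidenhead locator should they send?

Offset from 180°W / 90°S: lon 22.39396°, lat 150.73513°.
Field: lon ⌊22.39396/20⌋ = 1 → B; lat ⌊150.73513/10⌋ = 15 → P.
Square: lon ⌊2.39396/2⌋ = 1; lat ⌊0.73513/1⌋ = 0.
Subsquare: lon ⌊0.39396/0.0833333⌋ = 4 → e; lat ⌊0.73513/0.0416667⌋ = 17 → r.
Extended square: lon ⌊0.06062/0.00833333⌋ = 7; lat ⌊0.02680/0.00416667⌋ = 6.

BP10er76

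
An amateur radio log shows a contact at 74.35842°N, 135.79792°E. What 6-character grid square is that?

PQ74vi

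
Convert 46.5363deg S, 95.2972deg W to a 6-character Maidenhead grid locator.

Add 180° to longitude and 90° to latitude: 84.7028, 43.4637.
Field: lon ⌊84.7028/20⌋ = 4 → E; lat ⌊43.4637/10⌋ = 4 → E.
Square: lon ⌊4.7028/2⌋ = 2; lat ⌊3.4637/1⌋ = 3.
Subsquare: lon ⌊0.7028/0.0833333⌋ = 8 → i; lat ⌊0.4637/0.0416667⌋ = 11 → l.

EE23il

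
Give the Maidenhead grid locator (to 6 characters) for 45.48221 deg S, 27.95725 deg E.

Offset from 180°W / 90°S: lon 207.9572°, lat 44.5178°.
Field: lon ⌊207.9572/20⌋ = 10 → K; lat ⌊44.5178/10⌋ = 4 → E.
Square: lon ⌊7.9572/2⌋ = 3; lat ⌊4.5178/1⌋ = 4.
Subsquare: lon ⌊1.9572/0.0833333⌋ = 23 → x; lat ⌊0.5178/0.0416667⌋ = 12 → m.

KE34xm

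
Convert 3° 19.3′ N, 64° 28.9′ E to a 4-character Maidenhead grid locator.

MJ23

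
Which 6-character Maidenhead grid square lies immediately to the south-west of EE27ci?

EE27bh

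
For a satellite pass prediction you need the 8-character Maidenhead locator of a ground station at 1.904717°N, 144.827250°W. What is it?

Offset from 180°W / 90°S: lon 35.17275°, lat 91.90472°.
Field: 35.17275/20 → 1 → B, 91.90472/10 → 9 → J; chars BJ.
Square: 15.17275/2 → 7, 1.90472/1 → 1; chars 71.
Subsquare: 1.17275/0.0833333 → 14 → o, 0.90472/0.0416667 → 21 → v; chars ov.
Extended square: 0.00608/0.00833333 → 0, 0.02972/0.00416667 → 7; chars 07.

BJ71ov07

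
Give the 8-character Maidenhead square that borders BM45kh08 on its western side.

Longitude extended square 0; −1 → -1, wraps to 9, carry into subsquare.
Longitude subsquare k = 10; −1 → 9 = j.
The latitude characters are unchanged.

BM45jh98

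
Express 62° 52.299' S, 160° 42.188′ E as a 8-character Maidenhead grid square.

RC07id40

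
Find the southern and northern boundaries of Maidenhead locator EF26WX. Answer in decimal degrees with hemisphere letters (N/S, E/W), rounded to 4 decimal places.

33.0417° S, 33.0000° S

Field E=4, F=5: +4·20° lon, +5·10° lat → SW at lon -100°, lat -40°.
Square 2, 6: +2·2° lon, +6·1° lat → SW at lon -96°, lat -34°.
Subsquare w=22, x=23: +22·0.0833333° lon, +23·0.0416667° lat → SW at lon -94.1667°, lat -33.0417°.
Cell spans 0.0833333° lon × 0.0416667° lat.
south 33.0417° S, north 33.0000° S.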